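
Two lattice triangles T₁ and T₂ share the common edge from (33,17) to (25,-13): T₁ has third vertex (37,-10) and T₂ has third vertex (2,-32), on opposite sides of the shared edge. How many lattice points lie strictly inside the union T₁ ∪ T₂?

435

The union is the simple quadrilateral with vertices (33,17), (37,-10), (25,-13), (2,-32) in order.
The shoelace formula gives twice the area as |(33·(-10) − 37·17) + (37·(-13) − 25·(-10)) + (25·(-32) − 2·(-13)) + (2·17 − 33·(-32))| = 874, so the area is 437.
Along each edge there are gcd(|Δx|,|Δy|)+1 lattice points, so counting each shared vertex once the boundary has gcd(4,27) + gcd(12,3) + gcd(23,19) + gcd(31,49) = 1+3+1+1 = 6.
By Pick's theorem I = A − B/2 + 1 = 437 − 6/2 + 1 = 435.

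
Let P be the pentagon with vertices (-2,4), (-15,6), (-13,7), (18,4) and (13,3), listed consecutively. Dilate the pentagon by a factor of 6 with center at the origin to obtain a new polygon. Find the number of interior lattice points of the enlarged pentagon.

Using the shoelace formula, 2A = |[(-2)·6 − (-15)·4] + [(-15)·7 − (-13)·6] + [(-13)·4 − 18·7] + [18·3 − 13·4] + [13·4 − (-2)·3]| = 97, so the area is 48.5.
Along each edge there are gcd(|Δx|,|Δy|)+1 lattice points, so counting each shared vertex once the boundary has gcd(13,2) + gcd(2,1) + gcd(31,3) + gcd(5,1) + gcd(15,1) = 1+1+1+1+1 = 5.
Scaling by 6 multiplies the area by 6² = 36 (so the new area is 1746) and multiplies the boundary lattice-point count by 6, giving 30.
By Pick's theorem, the interior count of the dilated polygon is 1746 − 30/2 + 1 = 1732.

1732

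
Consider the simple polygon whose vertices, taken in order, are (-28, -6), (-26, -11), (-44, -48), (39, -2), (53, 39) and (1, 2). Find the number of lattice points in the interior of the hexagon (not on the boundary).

The shoelace formula gives twice the area as |[(-28)·(-11) − (-26)·(-6)] + [(-26)·(-48) − (-44)·(-11)] + [(-44)·(-2) − 39·(-48)] + [39·39 − 53·(-2)] + [53·2 − 1·39] + [1·(-6) − (-28)·2]| = 4620, so the area is 2310.
Summing gcd(|Δx|,|Δy|) over the edges gives the boundary count: gcd(2,5) + gcd(18,37) + gcd(83,46) + gcd(14,41) + gcd(52,37) + gcd(29,8) = 1+1+1+1+1+1 = 6.
By Pick's theorem A = I + B/2 − 1, so I = 2310 − 6/2 + 1 = 2308.

2308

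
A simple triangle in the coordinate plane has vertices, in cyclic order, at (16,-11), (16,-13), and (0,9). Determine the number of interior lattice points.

The shoelace formula gives twice the area as |(16·(-13) − 16·(-11)) + (16·9 − 0·(-13)) + (0·(-11) − 16·9)| = 32, so the area is 16.
Along each edge there are gcd(|Δx|,|Δy|)+1 lattice points, so counting each shared vertex once the boundary has gcd(0,2) + gcd(16,22) + gcd(16,20) = 2+2+4 = 8.
Pick's theorem gives I = A − B/2 + 1 = 16 − 8/2 + 1 = 13.

13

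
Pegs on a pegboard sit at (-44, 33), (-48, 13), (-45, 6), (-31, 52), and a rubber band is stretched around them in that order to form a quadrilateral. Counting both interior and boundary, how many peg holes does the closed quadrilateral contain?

215

Using the shoelace formula, 2A = |[(-44)·13 − (-48)·33] + [(-48)·6 − (-45)·13] + [(-45)·52 − (-31)·6] + [(-31)·33 − (-44)·52]| = 420, so the area is 210.
Summing gcd(|Δx|,|Δy|) over the edges gives the boundary count: gcd(4,20) + gcd(3,7) + gcd(14,46) + gcd(13,19) = 4+1+2+1 = 8.
Pick's theorem gives I = A − B/2 + 1 = 210 − 8/2 + 1 = 207, so the closed region contains I + B = 207 + 8 = 215 lattice points.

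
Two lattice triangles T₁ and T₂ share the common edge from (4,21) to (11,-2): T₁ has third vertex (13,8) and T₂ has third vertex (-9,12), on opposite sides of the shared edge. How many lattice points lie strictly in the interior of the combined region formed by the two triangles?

237

The union is the simple quadrilateral with vertices (4,21), (13,8), (11,-2), (-9,12) in order.
The shoelace formula gives twice the area as |[4·8 − 13·21] + [13·(-2) − 11·8] + [11·12 − (-9)·(-2)] + [(-9)·21 − 4·12]| = 478, so the area is 239.
The number of boundary lattice points is Σ gcd(|Δx|,|Δy|) = gcd(9,13) + gcd(2,10) + gcd(20,14) + gcd(13,9) = 1+2+2+1 = 6.
By Pick's theorem I = A − B/2 + 1 = 239 − 6/2 + 1 = 237.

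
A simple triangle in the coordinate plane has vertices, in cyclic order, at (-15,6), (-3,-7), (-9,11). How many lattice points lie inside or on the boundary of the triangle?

74

The shoelace formula gives twice the area as |[(-15)·(-7) − (-3)·6] + [(-3)·11 − (-9)·(-7)] + [(-9)·6 − (-15)·11]| = 138, so the area is 69.
The number of boundary lattice points is Σ gcd(|Δx|,|Δy|) = gcd(12,13) + gcd(6,18) + gcd(6,5) = 1+6+1 = 8.
Pick's theorem gives I = A − B/2 + 1 = 69 − 8/2 + 1 = 66, so the closed region contains I + B = 66 + 8 = 74 lattice points.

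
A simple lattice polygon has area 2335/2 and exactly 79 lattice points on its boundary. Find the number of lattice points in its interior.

Pick's theorem A = I + B/2 − 1 rearranges to I = A − B/2 + 1 = 2335/2 − 79/2 + 1 = 1129.

1129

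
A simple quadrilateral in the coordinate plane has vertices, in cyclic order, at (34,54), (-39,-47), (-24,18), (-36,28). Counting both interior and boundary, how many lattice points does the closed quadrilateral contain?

By the shoelace formula, twice the signed area is |[34·(-47) − (-39)·54] + [(-39)·18 − (-24)·(-47)] + [(-24)·28 − (-36)·18] + [(-36)·54 − 34·28]| = 4242, so the area is 2121.
The number of boundary lattice points is Σ gcd(|Δx|,|Δy|) = gcd(73,101) + gcd(15,65) + gcd(12,10) + gcd(70,26) = 1+5+2+2 = 10.
Pick's theorem gives I = A − B/2 + 1 = 2121 − 10/2 + 1 = 2117, so the closed region contains I + B = 2117 + 10 = 2127 lattice points.

2127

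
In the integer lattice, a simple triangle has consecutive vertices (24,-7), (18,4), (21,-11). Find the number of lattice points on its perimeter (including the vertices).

Along each edge there are gcd(|Δx|,|Δy|)+1 lattice points, so counting each shared vertex once the boundary has gcd(6,11) + gcd(3,15) + gcd(3,4) = 1+3+1 = 5.

5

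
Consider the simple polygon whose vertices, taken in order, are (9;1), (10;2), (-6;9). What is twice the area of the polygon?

23

By the shoelace formula, twice the signed area is |[9·2 − 10·1] + [10·9 − (-6)·2] + [(-6)·1 − 9·9]| = 23, so the area is 23/2.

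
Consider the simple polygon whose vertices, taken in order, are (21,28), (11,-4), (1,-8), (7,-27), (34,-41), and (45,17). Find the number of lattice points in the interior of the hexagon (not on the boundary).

1752

Using the shoelace formula, 2A = |(21·(-4) − 11·28) + (11·(-8) − 1·(-4)) + (1·(-27) − 7·(-8)) + (7·(-41) − 34·(-27)) + (34·17 − 45·(-41)) + (45·28 − 21·17)| = 3510, so the area is 1755.
Summing gcd(|Δx|,|Δy|) over the edges gives the boundary count: gcd(10,32) + gcd(10,4) + gcd(6,19) + gcd(27,14) + gcd(11,58) + gcd(24,11) = 2+2+1+1+1+1 = 8.
Pick's theorem gives I = A − B/2 + 1 = 1755 − 8/2 + 1 = 1752.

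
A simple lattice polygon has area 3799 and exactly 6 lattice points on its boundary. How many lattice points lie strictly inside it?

3797

Pick's theorem A = I + B/2 − 1 rearranges to I = A − B/2 + 1 = 3799 − 6/2 + 1 = 3797.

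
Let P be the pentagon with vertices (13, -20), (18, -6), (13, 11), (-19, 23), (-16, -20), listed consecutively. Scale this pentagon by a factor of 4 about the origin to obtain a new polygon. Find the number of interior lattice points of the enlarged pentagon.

19081

Using the shoelace formula, 2A = |[13·(-6) − 18·(-20)] + [18·11 − 13·(-6)] + [13·23 − (-19)·11] + [(-19)·(-20) − (-16)·23] + [(-16)·(-20) − 13·(-20)]| = 2394, so the area is 1197.
Along each edge there are gcd(|Δx|,|Δy|)+1 lattice points, so counting each shared vertex once the boundary has gcd(5,14) + gcd(5,17) + gcd(32,12) + gcd(3,43) + gcd(29,0) = 1+1+4+1+29 = 36.
Scaling by 4 multiplies the area by 4² = 16 (so the new area is 19152) and multiplies the boundary lattice-point count by 4, giving 144.
By Pick's theorem, the interior count of the dilated polygon is 19152 − 144/2 + 1 = 19081.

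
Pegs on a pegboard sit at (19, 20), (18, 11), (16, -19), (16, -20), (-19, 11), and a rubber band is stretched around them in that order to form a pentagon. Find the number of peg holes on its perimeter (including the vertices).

6

The number of boundary lattice points is Σ gcd(|Δx|,|Δy|) = gcd(1,9) + gcd(2,30) + gcd(0,1) + gcd(35,31) + gcd(38,9) = 1+2+1+1+1 = 6.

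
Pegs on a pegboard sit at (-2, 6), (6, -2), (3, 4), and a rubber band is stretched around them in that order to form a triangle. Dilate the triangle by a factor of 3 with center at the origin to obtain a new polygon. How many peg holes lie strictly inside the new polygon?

91

By the shoelace formula, twice the signed area is |((-2)·(-2) − 6·6) + (6·4 − 3·(-2)) + (3·6 − (-2)·4)| = 24, so the area is 12.
Along each edge there are gcd(|Δx|,|Δy|)+1 lattice points, so counting each shared vertex once the boundary has gcd(8,8) + gcd(3,6) + gcd(5,2) = 8+3+1 = 12.
Scaling by 3 multiplies the area by 3² = 9 (so the new area is 108) and multiplies the boundary lattice-point count by 3, giving 36.
By Pick's theorem, the interior count of the dilated polygon is 108 − 36/2 + 1 = 91.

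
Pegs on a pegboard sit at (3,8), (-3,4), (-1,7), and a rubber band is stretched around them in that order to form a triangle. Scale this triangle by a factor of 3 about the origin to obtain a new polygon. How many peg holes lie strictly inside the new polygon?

40

By the shoelace formula, twice the signed area is |(3·4 − (-3)·8) + ((-3)·7 − (-1)·4) + ((-1)·8 − 3·7)| = 10, so the area is 5.
Along each edge there are gcd(|Δx|,|Δy|)+1 lattice points, so counting each shared vertex once the boundary has gcd(6,4) + gcd(2,3) + gcd(4,1) = 2+1+1 = 4.
Scaling by 3 multiplies the area by 3² = 9 (so the new area is 45) and multiplies the boundary lattice-point count by 3, giving 12.
By Pick's theorem, the interior count of the dilated polygon is 45 − 12/2 + 1 = 40.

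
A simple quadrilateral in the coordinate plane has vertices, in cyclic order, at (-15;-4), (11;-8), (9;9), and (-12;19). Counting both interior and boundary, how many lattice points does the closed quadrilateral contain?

The shoelace formula gives twice the area as |[(-15)·(-8) − 11·(-4)] + [11·9 − 9·(-8)] + [9·19 − (-12)·9] + [(-12)·(-4) − (-15)·19]| = 947, so the area is 473.5.
The number of boundary lattice points is Σ gcd(|Δx|,|Δy|) = gcd(26,4) + gcd(2,17) + gcd(21,10) + gcd(3,23) = 2+1+1+1 = 5.
Pick's theorem gives I = A − B/2 + 1 = 473.5 − 5/2 + 1 = 472, so the closed region contains I + B = 472 + 5 = 477 lattice points.

477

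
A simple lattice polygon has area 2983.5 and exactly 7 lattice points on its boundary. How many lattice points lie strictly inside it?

Pick's theorem A = I + B/2 − 1 rearranges to I = A − B/2 + 1 = 2983.5 − 7/2 + 1 = 2981.

2981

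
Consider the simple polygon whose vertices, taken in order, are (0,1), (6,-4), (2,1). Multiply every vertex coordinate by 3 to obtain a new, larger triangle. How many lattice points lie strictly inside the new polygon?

40

By the shoelace formula, twice the signed area is |[0·(-4) − 6·1] + [6·1 − 2·(-4)] + [2·1 − 0·1]| = 10, so the area is 5.
The number of boundary lattice points is Σ gcd(|Δx|,|Δy|) = gcd(6,5) + gcd(4,5) + gcd(2,0) = 1+1+2 = 4.
Scaling by 3 multiplies the area by 3² = 9 (so the new area is 45) and multiplies the boundary lattice-point count by 3, giving 12.
By Pick's theorem, the interior count of the dilated polygon is 45 − 12/2 + 1 = 40.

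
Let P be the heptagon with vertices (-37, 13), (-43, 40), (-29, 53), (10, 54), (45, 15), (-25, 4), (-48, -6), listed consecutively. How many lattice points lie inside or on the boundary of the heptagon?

3188

Using the shoelace formula, 2A = |[(-37)·40 − (-43)·13] + [(-43)·53 − (-29)·40] + [(-29)·54 − 10·53] + [10·15 − 45·54] + [45·4 − (-25)·15] + [(-25)·(-6) − (-48)·4] + [(-48)·13 − (-37)·(-6)]| = 6365, so the area is 6365/2.
The number of boundary lattice points is Σ gcd(|Δx|,|Δy|) = gcd(6,27) + gcd(14,13) + gcd(39,1) + gcd(35,39) + gcd(70,11) + gcd(23,10) + gcd(11,19) = 3+1+1+1+1+1+1 = 9.
Pick's theorem gives I = A − B/2 + 1 = 6365/2 − 9/2 + 1 = 3179, so the closed region contains I + B = 3179 + 9 = 3188 lattice points.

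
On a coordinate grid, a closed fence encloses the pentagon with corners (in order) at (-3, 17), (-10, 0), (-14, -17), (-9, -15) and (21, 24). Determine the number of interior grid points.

460

The shoelace formula gives twice the area as |((-3)·0 − (-10)·17) + ((-10)·(-17) − (-14)·0) + ((-14)·(-15) − (-9)·(-17)) + ((-9)·24 − 21·(-15)) + (21·17 − (-3)·24)| = 925, so the area is 462.5.
Summing gcd(|Δx|,|Δy|) over the edges gives the boundary count: gcd(7,17) + gcd(4,17) + gcd(5,2) + gcd(30,39) + gcd(24,7) = 1+1+1+3+1 = 7.
By Pick's theorem A = I + B/2 − 1, so I = 462.5 − 7/2 + 1 = 460.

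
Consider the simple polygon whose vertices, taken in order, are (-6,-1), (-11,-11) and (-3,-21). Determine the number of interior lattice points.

62

Using the shoelace formula, 2A = |((-6)·(-11) − (-11)·(-1)) + ((-11)·(-21) − (-3)·(-11)) + ((-3)·(-1) − (-6)·(-21))| = 130, so the area is 65.
The number of boundary lattice points is Σ gcd(|Δx|,|Δy|) = gcd(5,10) + gcd(8,10) + gcd(3,20) = 5+2+1 = 8.
Pick's theorem gives I = A − B/2 + 1 = 65 − 8/2 + 1 = 62.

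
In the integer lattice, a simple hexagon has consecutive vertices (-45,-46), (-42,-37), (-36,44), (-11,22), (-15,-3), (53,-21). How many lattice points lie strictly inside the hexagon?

Using the shoelace formula, 2A = |((-45)·(-37) − (-42)·(-46)) + ((-42)·44 − (-36)·(-37)) + ((-36)·22 − (-11)·44) + ((-11)·(-3) − (-15)·22) + ((-15)·(-21) − 53·(-3)) + (53·(-46) − (-45)·(-21))| = 6301, so the area is 3150.5.
The number of boundary lattice points is Σ gcd(|Δx|,|Δy|) = gcd(3,9) + gcd(6,81) + gcd(25,22) + gcd(4,25) + gcd(68,18) + gcd(98,25) = 3+3+1+1+2+1 = 11.
By Pick's theorem A = I + B/2 − 1, so I = 3150.5 − 11/2 + 1 = 3146.

3146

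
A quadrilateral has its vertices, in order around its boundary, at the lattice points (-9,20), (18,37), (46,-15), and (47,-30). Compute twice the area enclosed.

Using the shoelace formula, 2A = |[(-9)·37 − 18·20] + [18·(-15) − 46·37] + [46·(-30) − 47·(-15)] + [47·20 − (-9)·(-30)]| = 2670, so the area is 1335.

2670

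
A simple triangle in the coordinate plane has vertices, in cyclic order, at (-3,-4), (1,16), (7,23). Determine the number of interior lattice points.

44

The shoelace formula gives twice the area as |((-3)·16 − 1·(-4)) + (1·23 − 7·16) + (7·(-4) − (-3)·23)| = 92, so the area is 46.
Along each edge there are gcd(|Δx|,|Δy|)+1 lattice points, so counting each shared vertex once the boundary has gcd(4,20) + gcd(6,7) + gcd(10,27) = 4+1+1 = 6.
Pick's theorem gives I = A − B/2 + 1 = 46 − 6/2 + 1 = 44.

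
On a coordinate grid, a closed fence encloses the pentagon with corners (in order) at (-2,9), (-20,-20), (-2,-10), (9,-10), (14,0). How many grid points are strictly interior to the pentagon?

369

Using the shoelace formula, 2A = |((-2)·(-20) − (-20)·9) + ((-20)·(-10) − (-2)·(-20)) + ((-2)·(-10) − 9·(-10)) + (9·0 − 14·(-10)) + (14·9 − (-2)·0)| = 756, so the area is 378.
Summing gcd(|Δx|,|Δy|) over the edges gives the boundary count: gcd(18,29) + gcd(18,10) + gcd(11,0) + gcd(5,10) + gcd(16,9) = 1+2+11+5+1 = 20.
By Pick's theorem A = I + B/2 − 1, so I = 378 − 20/2 + 1 = 369.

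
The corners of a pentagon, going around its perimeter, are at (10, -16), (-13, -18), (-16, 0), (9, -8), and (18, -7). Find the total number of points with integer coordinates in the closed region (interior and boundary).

347

Using the shoelace formula, 2A = |(10·(-18) − (-13)·(-16)) + ((-13)·0 − (-16)·(-18)) + ((-16)·(-8) − 9·0) + (9·(-7) − 18·(-8)) + (18·(-16) − 10·(-7))| = 685, so the area is 342.5.
Summing gcd(|Δx|,|Δy|) over the edges gives the boundary count: gcd(23,2) + gcd(3,18) + gcd(25,8) + gcd(9,1) + gcd(8,9) = 1+3+1+1+1 = 7.
Pick's theorem gives I = A − B/2 + 1 = 342.5 − 7/2 + 1 = 340, so the closed region contains I + B = 340 + 7 = 347 lattice points.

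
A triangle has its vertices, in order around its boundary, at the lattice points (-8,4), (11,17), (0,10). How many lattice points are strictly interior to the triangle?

4

By the shoelace formula, twice the signed area is |[(-8)·17 − 11·4] + [11·10 − 0·17] + [0·4 − (-8)·10]| = 10, so the area is 5.
Summing gcd(|Δx|,|Δy|) over the edges gives the boundary count: gcd(19,13) + gcd(11,7) + gcd(8,6) = 1+1+2 = 4.
Pick's theorem gives I = A − B/2 + 1 = 5 − 4/2 + 1 = 4.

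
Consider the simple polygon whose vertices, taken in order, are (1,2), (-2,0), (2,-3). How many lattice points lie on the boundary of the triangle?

3

Summing gcd(|Δx|,|Δy|) over the edges gives the boundary count: gcd(3,2) + gcd(4,3) + gcd(1,5) = 1+1+1 = 3.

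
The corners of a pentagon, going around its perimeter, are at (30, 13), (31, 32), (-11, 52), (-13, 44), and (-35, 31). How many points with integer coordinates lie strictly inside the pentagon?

Using the shoelace formula, 2A = |[30·32 − 31·13] + [31·52 − (-11)·32] + [(-11)·44 − (-13)·52] + [(-13)·31 − (-35)·44] + [(-35)·13 − 30·31]| = 2465, so the area is 2465/2.
Along each edge there are gcd(|Δx|,|Δy|)+1 lattice points, so counting each shared vertex once the boundary has gcd(1,19) + gcd(42,20) + gcd(2,8) + gcd(22,13) + gcd(65,18) = 1+2+2+1+1 = 7.
By Pick's theorem A = I + B/2 − 1, so I = 2465/2 − 7/2 + 1 = 1230.

1230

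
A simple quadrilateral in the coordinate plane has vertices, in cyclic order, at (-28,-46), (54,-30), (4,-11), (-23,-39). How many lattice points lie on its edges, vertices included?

5

Summing gcd(|Δx|,|Δy|) over the edges gives the boundary count: gcd(82,16) + gcd(50,19) + gcd(27,28) + gcd(5,7) = 2+1+1+1 = 5.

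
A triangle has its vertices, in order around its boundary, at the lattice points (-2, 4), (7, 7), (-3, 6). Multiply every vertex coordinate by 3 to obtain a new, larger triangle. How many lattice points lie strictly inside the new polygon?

Using the shoelace formula, 2A = |[(-2)·7 − 7·4] + [7·6 − (-3)·7] + [(-3)·4 − (-2)·6]| = 21, so the area is 21/2.
Along each edge there are gcd(|Δx|,|Δy|)+1 lattice points, so counting each shared vertex once the boundary has gcd(9,3) + gcd(10,1) + gcd(1,2) = 3+1+1 = 5.
Scaling by 3 multiplies the area by 3² = 9 (so the new area is 94.5) and multiplies the boundary lattice-point count by 3, giving 15.
By Pick's theorem, the interior count of the dilated polygon is 94.5 − 15/2 + 1 = 88.

88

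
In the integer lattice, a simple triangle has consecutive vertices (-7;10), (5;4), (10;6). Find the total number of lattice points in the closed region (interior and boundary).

32

Using the shoelace formula, 2A = |((-7)·4 − 5·10) + (5·6 − 10·4) + (10·10 − (-7)·6)| = 54, so the area is 27.
The number of boundary lattice points is Σ gcd(|Δx|,|Δy|) = gcd(12,6) + gcd(5,2) + gcd(17,4) = 6+1+1 = 8.
Pick's theorem gives I = A − B/2 + 1 = 27 − 8/2 + 1 = 24, so the closed region contains I + B = 24 + 8 = 32 lattice points.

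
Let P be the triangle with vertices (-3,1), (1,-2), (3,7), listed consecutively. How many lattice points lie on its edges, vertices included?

Along each edge there are gcd(|Δx|,|Δy|)+1 lattice points, so counting each shared vertex once the boundary has gcd(4,3) + gcd(2,9) + gcd(6,6) = 1+1+6 = 8.

8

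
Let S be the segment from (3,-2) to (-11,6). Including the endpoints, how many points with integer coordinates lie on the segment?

3

The number of lattice points on a segment between lattice points is gcd(|Δx|,|Δy|) + 1 = gcd(14,8) + 1 = 2 + 1 = 3.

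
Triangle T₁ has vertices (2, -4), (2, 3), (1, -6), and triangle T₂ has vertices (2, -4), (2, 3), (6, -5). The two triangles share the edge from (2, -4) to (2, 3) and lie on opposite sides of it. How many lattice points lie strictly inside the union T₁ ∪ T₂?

15

The union is the simple quadrilateral with vertices (2, -4), (1, -6), (2, 3), (6, -5) in order.
The shoelace formula gives twice the area as |(2·(-6) − 1·(-4)) + (1·3 − 2·(-6)) + (2·(-5) − 6·3) + (6·(-4) − 2·(-5))| = 35, so the area is 17.5.
Summing gcd(|Δx|,|Δy|) over the edges gives the boundary count: gcd(1,2) + gcd(1,9) + gcd(4,8) + gcd(4,1) = 1+1+4+1 = 7.
By Pick's theorem I = A − B/2 + 1 = 17.5 − 7/2 + 1 = 15.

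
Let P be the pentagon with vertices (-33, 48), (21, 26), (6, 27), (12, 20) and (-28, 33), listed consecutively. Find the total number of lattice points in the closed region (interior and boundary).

By the shoelace formula, twice the signed area is |((-33)·26 − 21·48) + (21·27 − 6·26) + (6·20 − 12·27) + (12·33 − (-28)·20) + ((-28)·48 − (-33)·33)| = 958, so the area is 479.
The number of boundary lattice points is Σ gcd(|Δx|,|Δy|) = gcd(54,22) + gcd(15,1) + gcd(6,7) + gcd(40,13) + gcd(5,15) = 2+1+1+1+5 = 10.
Pick's theorem gives I = A − B/2 + 1 = 479 − 10/2 + 1 = 475, so the closed region contains I + B = 475 + 10 = 485 lattice points.

485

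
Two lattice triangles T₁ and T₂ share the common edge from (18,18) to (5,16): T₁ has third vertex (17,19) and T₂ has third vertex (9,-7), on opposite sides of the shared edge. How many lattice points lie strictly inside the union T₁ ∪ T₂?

The union is the simple quadrilateral with vertices (18,18), (17,19), (5,16), (9,-7) in order.
By the shoelace formula, twice the signed area is |[18·19 − 17·18] + [17·16 − 5·19] + [5·(-7) − 9·16] + [9·18 − 18·(-7)]| = 322, so the area is 161.
Summing gcd(|Δx|,|Δy|) over the edges gives the boundary count: gcd(1,1) + gcd(12,3) + gcd(4,23) + gcd(9,25) = 1+3+1+1 = 6.
By Pick's theorem I = A − B/2 + 1 = 161 − 6/2 + 1 = 159.

159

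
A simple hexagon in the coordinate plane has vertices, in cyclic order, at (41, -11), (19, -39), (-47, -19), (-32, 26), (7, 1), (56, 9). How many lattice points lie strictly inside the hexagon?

3291

The shoelace formula gives twice the area as |(41·(-39) − 19·(-11)) + (19·(-19) − (-47)·(-39)) + ((-47)·26 − (-32)·(-19)) + ((-32)·1 − 7·26) + (7·9 − 56·1) + (56·(-11) − 41·9)| = 6606, so the area is 3303.
Summing gcd(|Δx|,|Δy|) over the edges gives the boundary count: gcd(22,28) + gcd(66,20) + gcd(15,45) + gcd(39,25) + gcd(49,8) + gcd(15,20) = 2+2+15+1+1+5 = 26.
By Pick's theorem A = I + B/2 − 1, so I = 3303 − 26/2 + 1 = 3291.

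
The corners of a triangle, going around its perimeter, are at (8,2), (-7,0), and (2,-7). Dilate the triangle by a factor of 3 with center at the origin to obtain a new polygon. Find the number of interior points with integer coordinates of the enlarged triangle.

547

Using the shoelace formula, 2A = |[8·0 − (-7)·2] + [(-7)·(-7) − 2·0] + [2·2 − 8·(-7)]| = 123, so the area is 123/2.
Summing gcd(|Δx|,|Δy|) over the edges gives the boundary count: gcd(15,2) + gcd(9,7) + gcd(6,9) = 1+1+3 = 5.
Scaling by 3 multiplies the area by 3² = 9 (so the new area is 553.5) and multiplies the boundary lattice-point count by 3, giving 15.
By Pick's theorem, the interior count of the dilated polygon is 553.5 − 15/2 + 1 = 547.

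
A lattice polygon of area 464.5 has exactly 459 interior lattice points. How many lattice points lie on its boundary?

Pick's theorem gives A = I + B/2 − 1, so B = 2(A − I + 1) = 2(464.5 − 459 + 1) = 13.

13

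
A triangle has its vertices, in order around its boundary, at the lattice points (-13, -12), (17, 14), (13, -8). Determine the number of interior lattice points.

The shoelace formula gives twice the area as |[(-13)·14 − 17·(-12)] + [17·(-8) − 13·14] + [13·(-12) − (-13)·(-8)]| = 556, so the area is 278.
The number of boundary lattice points is Σ gcd(|Δx|,|Δy|) = gcd(30,26) + gcd(4,22) + gcd(26,4) = 2+2+2 = 6.
Pick's theorem gives I = A − B/2 + 1 = 278 − 6/2 + 1 = 276.

276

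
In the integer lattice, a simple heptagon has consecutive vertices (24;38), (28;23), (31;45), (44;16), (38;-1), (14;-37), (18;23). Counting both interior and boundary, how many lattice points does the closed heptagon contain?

1199

By the shoelace formula, twice the signed area is |(24·23 − 28·38) + (28·45 − 31·23) + (31·16 − 44·45) + (44·(-1) − 38·16) + (38·(-37) − 14·(-1)) + (14·23 − 18·(-37)) + (18·38 − 24·23)| = 2373, so the area is 1186.5.
The number of boundary lattice points is Σ gcd(|Δx|,|Δy|) = gcd(4,15) + gcd(3,22) + gcd(13,29) + gcd(6,17) + gcd(24,36) + gcd(4,60) + gcd(6,15) = 1+1+1+1+12+4+3 = 23.
Pick's theorem gives I = A − B/2 + 1 = 1186.5 − 23/2 + 1 = 1176, so the closed region contains I + B = 1176 + 23 = 1199 lattice points.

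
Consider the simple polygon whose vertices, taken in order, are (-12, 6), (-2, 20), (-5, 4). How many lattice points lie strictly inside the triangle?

By the shoelace formula, twice the signed area is |[(-12)·20 − (-2)·6] + [(-2)·4 − (-5)·20] + [(-5)·6 − (-12)·4]| = 118, so the area is 59.
Along each edge there are gcd(|Δx|,|Δy|)+1 lattice points, so counting each shared vertex once the boundary has gcd(10,14) + gcd(3,16) + gcd(7,2) = 2+1+1 = 4.
By Pick's theorem A = I + B/2 − 1, so I = 59 − 4/2 + 1 = 58.

58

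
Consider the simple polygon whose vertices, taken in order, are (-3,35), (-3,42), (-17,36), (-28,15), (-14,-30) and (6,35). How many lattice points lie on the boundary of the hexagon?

25

The number of boundary lattice points is Σ gcd(|Δx|,|Δy|) = gcd(0,7) + gcd(14,6) + gcd(11,21) + gcd(14,45) + gcd(20,65) + gcd(9,0) = 7+2+1+1+5+9 = 25.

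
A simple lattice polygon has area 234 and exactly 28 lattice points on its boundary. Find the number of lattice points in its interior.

221

From Pick's theorem, I = A − B/2 + 1 = 234 − 28/2 + 1 = 221.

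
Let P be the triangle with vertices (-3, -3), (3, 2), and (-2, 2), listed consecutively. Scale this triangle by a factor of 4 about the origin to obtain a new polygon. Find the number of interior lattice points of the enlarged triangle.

187

By the shoelace formula, twice the signed area is |[(-3)·2 − 3·(-3)] + [3·2 − (-2)·2] + [(-2)·(-3) − (-3)·2]| = 25, so the area is 25/2.
Along each edge there are gcd(|Δx|,|Δy|)+1 lattice points, so counting each shared vertex once the boundary has gcd(6,5) + gcd(5,0) + gcd(1,5) = 1+5+1 = 7.
Scaling by 4 multiplies the area by 4² = 16 (so the new area is 200) and multiplies the boundary lattice-point count by 4, giving 28.
By Pick's theorem, the interior count of the dilated polygon is 200 − 28/2 + 1 = 187.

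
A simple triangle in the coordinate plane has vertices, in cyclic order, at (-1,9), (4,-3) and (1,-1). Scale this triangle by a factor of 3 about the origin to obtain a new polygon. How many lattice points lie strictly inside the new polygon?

112

The shoelace formula gives twice the area as |((-1)·(-3) − 4·9) + (4·(-1) − 1·(-3)) + (1·9 − (-1)·(-1))| = 26, so the area is 13.
Summing gcd(|Δx|,|Δy|) over the edges gives the boundary count: gcd(5,12) + gcd(3,2) + gcd(2,10) = 1+1+2 = 4.
Scaling by 3 multiplies the area by 3² = 9 (so the new area is 117) and multiplies the boundary lattice-point count by 3, giving 12.
By Pick's theorem, the interior count of the dilated polygon is 117 − 12/2 + 1 = 112.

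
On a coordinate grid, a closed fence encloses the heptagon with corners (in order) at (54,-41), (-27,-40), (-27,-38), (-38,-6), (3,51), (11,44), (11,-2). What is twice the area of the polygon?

7801

The shoelace formula gives twice the area as |(54·(-40) − (-27)·(-41)) + ((-27)·(-38) − (-27)·(-40)) + ((-27)·(-6) − (-38)·(-38)) + ((-38)·51 − 3·(-6)) + (3·44 − 11·51) + (11·(-2) − 11·44) + (11·(-41) − 54·(-2))| = 7801, so the area is 7801/2.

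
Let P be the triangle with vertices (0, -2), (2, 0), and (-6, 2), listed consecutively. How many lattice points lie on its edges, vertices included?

6

Summing gcd(|Δx|,|Δy|) over the edges gives the boundary count: gcd(2,2) + gcd(8,2) + gcd(6,4) = 2+2+2 = 6.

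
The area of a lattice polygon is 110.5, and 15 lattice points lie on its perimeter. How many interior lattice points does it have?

Pick's theorem A = I + B/2 − 1 rearranges to I = A − B/2 + 1 = 110.5 − 15/2 + 1 = 104.

104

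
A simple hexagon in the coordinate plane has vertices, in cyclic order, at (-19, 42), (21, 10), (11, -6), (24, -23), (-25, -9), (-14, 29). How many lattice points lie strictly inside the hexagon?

Using the shoelace formula, 2A = |((-19)·10 − 21·42) + (21·(-6) − 11·10) + (11·(-23) − 24·(-6)) + (24·(-9) − (-25)·(-23)) + ((-25)·29 − (-14)·(-9)) + ((-14)·42 − (-19)·29)| = 3096, so the area is 1548.
Summing gcd(|Δx|,|Δy|) over the edges gives the boundary count: gcd(40,32) + gcd(10,16) + gcd(13,17) + gcd(49,14) + gcd(11,38) + gcd(5,13) = 8+2+1+7+1+1 = 20.
Pick's theorem gives I = A − B/2 + 1 = 1548 − 20/2 + 1 = 1539.

1539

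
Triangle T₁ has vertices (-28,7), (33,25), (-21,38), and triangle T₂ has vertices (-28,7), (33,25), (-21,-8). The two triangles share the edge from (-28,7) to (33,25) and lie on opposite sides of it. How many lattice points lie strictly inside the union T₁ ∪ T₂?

1401

The union is the simple quadrilateral with vertices (-28,7), (-21,38), (33,25), (-21,-8) in order.
The shoelace formula gives twice the area as |((-28)·38 − (-21)·7) + ((-21)·25 − 33·38) + (33·(-8) − (-21)·25) + ((-21)·7 − (-28)·(-8))| = 2806, so the area is 1403.
The number of boundary lattice points is Σ gcd(|Δx|,|Δy|) = gcd(7,31) + gcd(54,13) + gcd(54,33) + gcd(7,15) = 1+1+3+1 = 6.
By Pick's theorem I = A − B/2 + 1 = 1403 − 6/2 + 1 = 1401.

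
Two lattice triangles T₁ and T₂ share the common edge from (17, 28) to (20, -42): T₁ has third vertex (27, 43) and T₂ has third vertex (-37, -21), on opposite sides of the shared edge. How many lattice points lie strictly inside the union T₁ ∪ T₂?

2332

The union is the simple quadrilateral with vertices (17, 28), (27, 43), (20, -42), (-37, -21) in order.
The shoelace formula gives twice the area as |[17·43 − 27·28] + [27·(-42) − 20·43] + [20·(-21) − (-37)·(-42)] + [(-37)·28 − 17·(-21)]| = 4672, so the area is 2336.
Summing gcd(|Δx|,|Δy|) over the edges gives the boundary count: gcd(10,15) + gcd(7,85) + gcd(57,21) + gcd(54,49) = 5+1+3+1 = 10.
By Pick's theorem I = A − B/2 + 1 = 2336 − 10/2 + 1 = 2332.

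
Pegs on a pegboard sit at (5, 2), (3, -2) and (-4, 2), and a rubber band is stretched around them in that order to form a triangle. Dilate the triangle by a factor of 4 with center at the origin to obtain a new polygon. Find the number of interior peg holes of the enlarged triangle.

265

The shoelace formula gives twice the area as |[5·(-2) − 3·2] + [3·2 − (-4)·(-2)] + [(-4)·2 − 5·2]| = 36, so the area is 18.
Summing gcd(|Δx|,|Δy|) over the edges gives the boundary count: gcd(2,4) + gcd(7,4) + gcd(9,0) = 2+1+9 = 12.
Scaling by 4 multiplies the area by 4² = 16 (so the new area is 288) and multiplies the boundary lattice-point count by 4, giving 48.
By Pick's theorem, the interior count of the dilated polygon is 288 − 48/2 + 1 = 265.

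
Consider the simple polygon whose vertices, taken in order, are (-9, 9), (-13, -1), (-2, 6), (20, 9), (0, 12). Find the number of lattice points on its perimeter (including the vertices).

8

The number of boundary lattice points is Σ gcd(|Δx|,|Δy|) = gcd(4,10) + gcd(11,7) + gcd(22,3) + gcd(20,3) + gcd(9,3) = 2+1+1+1+3 = 8.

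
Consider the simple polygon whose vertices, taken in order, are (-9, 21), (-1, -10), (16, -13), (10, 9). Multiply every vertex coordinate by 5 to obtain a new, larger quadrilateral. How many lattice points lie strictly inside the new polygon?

10601

Using the shoelace formula, 2A = |((-9)·(-10) − (-1)·21) + ((-1)·(-13) − 16·(-10)) + (16·9 − 10·(-13)) + (10·21 − (-9)·9)| = 849, so the area is 849/2.
Summing gcd(|Δx|,|Δy|) over the edges gives the boundary count: gcd(8,31) + gcd(17,3) + gcd(6,22) + gcd(19,12) = 1+1+2+1 = 5.
Scaling by 5 multiplies the area by 5² = 25 (so the new area is 21225/2) and multiplies the boundary lattice-point count by 5, giving 25.
By Pick's theorem, the interior count of the dilated polygon is 21225/2 − 25/2 + 1 = 10601.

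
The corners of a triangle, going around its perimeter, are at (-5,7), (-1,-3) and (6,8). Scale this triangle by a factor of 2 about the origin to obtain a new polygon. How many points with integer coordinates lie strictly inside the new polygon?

225

By the shoelace formula, twice the signed area is |((-5)·(-3) − (-1)·7) + ((-1)·8 − 6·(-3)) + (6·7 − (-5)·8)| = 114, so the area is 57.
Along each edge there are gcd(|Δx|,|Δy|)+1 lattice points, so counting each shared vertex once the boundary has gcd(4,10) + gcd(7,11) + gcd(11,1) = 2+1+1 = 4.
Scaling by 2 multiplies the area by 2² = 4 (so the new area is 228) and multiplies the boundary lattice-point count by 2, giving 8.
By Pick's theorem, the interior count of the dilated polygon is 228 − 8/2 + 1 = 225.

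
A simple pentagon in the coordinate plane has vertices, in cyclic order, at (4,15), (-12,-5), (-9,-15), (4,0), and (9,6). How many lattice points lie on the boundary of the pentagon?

Along each edge there are gcd(|Δx|,|Δy|)+1 lattice points, so counting each shared vertex once the boundary has gcd(16,20) + gcd(3,10) + gcd(13,15) + gcd(5,6) + gcd(5,9) = 4+1+1+1+1 = 8.

8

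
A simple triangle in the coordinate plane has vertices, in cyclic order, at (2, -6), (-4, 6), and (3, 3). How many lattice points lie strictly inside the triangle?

By the shoelace formula, twice the signed area is |[2·6 − (-4)·(-6)] + [(-4)·3 − 3·6] + [3·(-6) − 2·3]| = 66, so the area is 33.
Summing gcd(|Δx|,|Δy|) over the edges gives the boundary count: gcd(6,12) + gcd(7,3) + gcd(1,9) = 6+1+1 = 8.
By Pick's theorem A = I + B/2 − 1, so I = 33 − 8/2 + 1 = 30.

30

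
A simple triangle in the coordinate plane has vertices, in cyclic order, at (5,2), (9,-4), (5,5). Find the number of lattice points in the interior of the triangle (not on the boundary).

By the shoelace formula, twice the signed area is |(5·(-4) − 9·2) + (9·5 − 5·(-4)) + (5·2 − 5·5)| = 12, so the area is 6.
Summing gcd(|Δx|,|Δy|) over the edges gives the boundary count: gcd(4,6) + gcd(4,9) + gcd(0,3) = 2+1+3 = 6.
Pick's theorem gives I = A − B/2 + 1 = 6 − 6/2 + 1 = 4.

4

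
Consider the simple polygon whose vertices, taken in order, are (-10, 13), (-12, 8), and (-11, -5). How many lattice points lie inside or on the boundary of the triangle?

18

The shoelace formula gives twice the area as |[(-10)·8 − (-12)·13] + [(-12)·(-5) − (-11)·8] + [(-11)·13 − (-10)·(-5)]| = 31, so the area is 31/2.
Along each edge there are gcd(|Δx|,|Δy|)+1 lattice points, so counting each shared vertex once the boundary has gcd(2,5) + gcd(1,13) + gcd(1,18) = 1+1+1 = 3.
Pick's theorem gives I = A − B/2 + 1 = 31/2 − 3/2 + 1 = 15, so the closed region contains I + B = 15 + 3 = 18 lattice points.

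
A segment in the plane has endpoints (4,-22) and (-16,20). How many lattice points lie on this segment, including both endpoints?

The number of lattice points on a segment between lattice points is gcd(|Δx|,|Δy|) + 1 = gcd(20,42) + 1 = 2 + 1 = 3.

3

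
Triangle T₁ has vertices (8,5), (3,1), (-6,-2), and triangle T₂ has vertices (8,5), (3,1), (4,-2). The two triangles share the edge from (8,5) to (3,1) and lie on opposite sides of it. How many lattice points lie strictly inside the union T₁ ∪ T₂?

The union is the simple quadrilateral with vertices (8,5), (-6,-2), (3,1), (4,-2) in order.
Using the shoelace formula, 2A = |[8·(-2) − (-6)·5] + [(-6)·1 − 3·(-2)] + [3·(-2) − 4·1] + [4·5 − 8·(-2)]| = 40, so the area is 20.
Summing gcd(|Δx|,|Δy|) over the edges gives the boundary count: gcd(14,7) + gcd(9,3) + gcd(1,3) + gcd(4,7) = 7+3+1+1 = 12.
By Pick's theorem I = A − B/2 + 1 = 20 − 12/2 + 1 = 15.

15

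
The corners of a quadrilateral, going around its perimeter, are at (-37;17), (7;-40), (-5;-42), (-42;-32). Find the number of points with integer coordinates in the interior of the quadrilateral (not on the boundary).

1316

The shoelace formula gives twice the area as |((-37)·(-40) − 7·17) + (7·(-42) − (-5)·(-40)) + ((-5)·(-32) − (-42)·(-42)) + ((-42)·17 − (-37)·(-32))| = 2635, so the area is 1317.5.
The number of boundary lattice points is Σ gcd(|Δx|,|Δy|) = gcd(44,57) + gcd(12,2) + gcd(37,10) + gcd(5,49) = 1+2+1+1 = 5.
Pick's theorem gives I = A − B/2 + 1 = 1317.5 − 5/2 + 1 = 1316.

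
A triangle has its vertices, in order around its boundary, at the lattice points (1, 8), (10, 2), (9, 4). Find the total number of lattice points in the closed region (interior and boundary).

Using the shoelace formula, 2A = |(1·2 − 10·8) + (10·4 − 9·2) + (9·8 − 1·4)| = 12, so the area is 6.
Summing gcd(|Δx|,|Δy|) over the edges gives the boundary count: gcd(9,6) + gcd(1,2) + gcd(8,4) = 3+1+4 = 8.
Pick's theorem gives I = A − B/2 + 1 = 6 − 8/2 + 1 = 3, so the closed region contains I + B = 3 + 8 = 11 lattice points.

11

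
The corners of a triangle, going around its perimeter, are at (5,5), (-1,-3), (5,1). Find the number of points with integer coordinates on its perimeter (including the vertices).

8

Summing gcd(|Δx|,|Δy|) over the edges gives the boundary count: gcd(6,8) + gcd(6,4) + gcd(0,4) = 2+2+4 = 8.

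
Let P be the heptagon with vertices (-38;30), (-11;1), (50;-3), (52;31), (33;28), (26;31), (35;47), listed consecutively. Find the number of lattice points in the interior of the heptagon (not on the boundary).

Using the shoelace formula, 2A = |((-38)·1 − (-11)·30) + ((-11)·(-3) − 50·1) + (50·31 − 52·(-3)) + (52·28 − 33·31) + (33·31 − 26·28) + (26·47 − 35·31) + (35·30 − (-38)·47)| = 5682, so the area is 2841.
Summing gcd(|Δx|,|Δy|) over the edges gives the boundary count: gcd(27,29) + gcd(61,4) + gcd(2,34) + gcd(19,3) + gcd(7,3) + gcd(9,16) + gcd(73,17) = 1+1+2+1+1+1+1 = 8.
By Pick's theorem A = I + B/2 − 1, so I = 2841 − 8/2 + 1 = 2838.

2838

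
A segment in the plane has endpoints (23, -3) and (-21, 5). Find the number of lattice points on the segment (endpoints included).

The number of lattice points on a segment between lattice points is gcd(|Δx|,|Δy|) + 1 = gcd(44,8) + 1 = 4 + 1 = 5.

5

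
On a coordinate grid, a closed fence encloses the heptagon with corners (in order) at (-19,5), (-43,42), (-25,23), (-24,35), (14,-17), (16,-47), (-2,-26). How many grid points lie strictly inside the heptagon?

The shoelace formula gives twice the area as |[(-19)·42 − (-43)·5] + [(-43)·23 − (-25)·42] + [(-25)·35 − (-24)·23] + [(-24)·(-17) − 14·35] + [14·(-47) − 16·(-17)] + [16·(-26) − (-2)·(-47)] + [(-2)·5 − (-19)·(-26)]| = 2327, so the area is 2327/2.
Summing gcd(|Δx|,|Δy|) over the edges gives the boundary count: gcd(24,37) + gcd(18,19) + gcd(1,12) + gcd(38,52) + gcd(2,30) + gcd(18,21) + gcd(17,31) = 1+1+1+2+2+3+1 = 11.
By Pick's theorem A = I + B/2 − 1, so I = 2327/2 − 11/2 + 1 = 1159.

1159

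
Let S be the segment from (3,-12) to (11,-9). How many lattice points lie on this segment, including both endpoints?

The number of lattice points on a segment between lattice points is gcd(|Δx|,|Δy|) + 1 = gcd(8,3) + 1 = 1 + 1 = 2.

2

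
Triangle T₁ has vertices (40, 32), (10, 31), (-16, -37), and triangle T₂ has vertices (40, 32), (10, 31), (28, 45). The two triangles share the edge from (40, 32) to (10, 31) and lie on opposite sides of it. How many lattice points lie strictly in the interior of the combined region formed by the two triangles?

1206

The union is the simple quadrilateral with vertices (40, 32), (-16, -37), (10, 31), (28, 45) in order.
Using the shoelace formula, 2A = |(40·(-37) − (-16)·32) + ((-16)·31 − 10·(-37)) + (10·45 − 28·31) + (28·32 − 40·45)| = 2416, so the area is 1208.
The number of boundary lattice points is Σ gcd(|Δx|,|Δy|) = gcd(56,69) + gcd(26,68) + gcd(18,14) + gcd(12,13) = 1+2+2+1 = 6.
By Pick's theorem I = A − B/2 + 1 = 1208 − 6/2 + 1 = 1206.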